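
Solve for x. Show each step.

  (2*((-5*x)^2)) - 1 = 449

Step 1. [(2*((-5*x)^2)) - 1 = 449] add 1: x sits inside (… - 1). So sub: 2*((-5*x)^2) = 450.
Step 2. [2*((-5*x)^2) = 450] 2·(inner) — divide through by 2, so div: (-5*x)^2 = 225.
Step 3. [(-5*x)^2 = 225] √ both sides: 225 ≥ 0 gives two branches. So sqrt: -5*x = 15 or -15.
Step 4. [-5*x = 15 or -15] -5 out front; divide by -5 ⇒ div: x = -3 or 3.

Answer: x ∈ {-3, 3}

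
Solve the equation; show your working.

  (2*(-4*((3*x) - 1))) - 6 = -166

Step 1. [(2*(-4*((3*x) - 1))) - 6 = -166] 2 divides every term; factor it out. So factor: (-4*((3*x) - 1)) - 3 = -83.
Step 2. [(-4*((3*x) - 1)) - 3 = -83] 3 comes off first (add 3) ⇒ sub: -4*((3*x) - 1) = -80.
Step 3. [-4*((3*x) - 1) = -80] -4·(inner) — divide through by -4, so div: (3*x) - 1 = 20.
Step 4. [(3*x) - 1 = 20] 1 comes off first (add 1). So sub: 3*x = 21.
Step 5. [3*x = 21] 3 out front; divide by 3. So div: x = 7.

Answer: x ∈ {7}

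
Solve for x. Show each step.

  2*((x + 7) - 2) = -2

Step 1. [2*((x + 7) - 2) = -2] 2·(inner) — divide through by 2 ⇒ div: (x + 7) - 2 = -1.
Step 2. [(x + 7) - 2 = -1] add 2: x sits inside (… - 2), so sub: x + 7 = 1.
Step 3. [x + 7 = 1] 7 comes off first (subtract 7) ⇒ sub: x = -6.

Answer: x ∈ {-6}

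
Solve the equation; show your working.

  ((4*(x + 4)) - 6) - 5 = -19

Step 1. [((4*(x + 4)) - 6) - 5 = -19] 5 comes off first (add 5) ⇒ sub: (4*(x + 4)) - 6 = -14.
Step 2. [(4*(x + 4)) - 6 = -14] 6 comes off first (add 6). So sub: 4*(x + 4) = -8.
Step 3. [4*(x + 4) = -8] 4 out front; divide by 4, so div: x + 4 = -2.
Step 4. [x + 4 = -2] the outer +4 inverts by subtracting 4. So sub: x = -6.

Answer: x ∈ {-6}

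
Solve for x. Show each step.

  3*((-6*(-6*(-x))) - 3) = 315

Step 1. [3*((-6*(-6*(-x))) - 3) = 315] leading coefficient 3: divide by 3. So div: (-6*(-6*(-x))) - 3 = 105.
Step 2. [(-6*(-6*(-x))) - 3 = 105] add 3: x sits inside (… - 3) ⇒ sub: -6*(-6*(-x)) = 108.
Step 3. [-6*(-6*(-x)) = 108] -6 out front; divide by -6 ⇒ div: -6*(-x) = -18.
Step 4. [-6*(-x) = -18] leading coefficient -6: divide by -6 ⇒ div: -x = 3.
Step 5. [-x = 3] flip signs both sides, so neg: x = -3.

Answer: x ∈ {-3}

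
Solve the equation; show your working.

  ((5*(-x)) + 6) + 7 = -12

Step 1. [((5*(-x)) + 6) + 7 = -12] 7 comes off first (subtract 7), so sub: (5*(-x)) + 6 = -19.
Step 2. [(5*(-x)) + 6 = -19] subtract 6: x sits inside (… + 6). So sub: 5*(-x) = -25.
Step 3. [5*(-x) = -25] 5·(inner) — divide through by 5, so div: -x = -5.
Step 4. [-x = -5] LHS negated; negate both sides. So neg: x = 5.

Answer: x ∈ {5}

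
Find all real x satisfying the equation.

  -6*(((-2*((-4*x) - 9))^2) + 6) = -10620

Step 1. [-6*(((-2*((-4*x) - 9))^2) + 6) = -10620] divide by the outer -6 ⇒ div: ((-2*((-4*x) - 9))^2) + 6 = 1770.
Step 2. [((-2*((-4*x) - 9))^2) + 6 = 1770] subtract 6: x sits inside (… + 6) ⇒ sub: (-2*((-4*x) - 9))^2 = 1764.
Step 3. [(-2*((-4*x) - 9))^2 = 1764] LHS squared, RHS 1764 ≥ 0: apply √ (±). So sqrt: -2*((-4*x) - 9) = 42 or -42.
Step 4. [-2*((-4*x) - 9) = 42 or -42] leading coefficient -2: divide by -2 ⇒ div: (-4*x) - 9 = -21 or 21.
Step 5. [(-4*x) - 9 = -21 or 21] add 9: x sits inside (… - 9). So sub: -4*x = -12 or 30.
Step 6. [-4*x = -12 or 30] leading coefficient -4: divide by -4, so div: x = 3 or -15/2.

Answer: x ∈ {-15/2, 3}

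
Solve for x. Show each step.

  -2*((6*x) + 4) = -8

Step 1. [-2*((6*x) + 4) = -8] LHS = -2·(…); ÷-2 both sides ⇒ div: (6*x) + 4 = 4.
Step 2. [(6*x) + 4 = 4] 4 comes off first (subtract 4), so sub: 6*x = 0.
Step 3. [6*x = 0] divide by the outer 6, so div: x = 0.

Answer: x ∈ {0}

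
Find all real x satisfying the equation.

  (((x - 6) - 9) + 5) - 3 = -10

Step 1. [(((x - 6) - 9) + 5) - 3 = -10] 3 comes off first (add 3). So sub: ((x - 6) - 9) + 5 = -7.
Step 2. [((x - 6) - 9) + 5 = -7] 5 comes off first (subtract 5) ⇒ sub: (x - 6) - 9 = -12.
Step 3. [(x - 6) - 9 = -12] the outer -9 inverts by adding 9, so sub: x - 6 = -3.
Step 4. [x - 6 = -3] peel the -6: add 6 from each side. So sub: x = 3.

Answer: x ∈ {3}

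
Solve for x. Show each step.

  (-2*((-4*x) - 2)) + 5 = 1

Step 1. [(-2*((-4*x) - 2)) + 5 = 1] the outer +5 inverts by subtracting 5, so sub: -2*((-4*x) - 2) = -4.
Step 2. [-2*((-4*x) - 2) = -4] leading coefficient -2: divide by -2. So div: (-4*x) - 2 = 2.
Step 3. [(-4*x) - 2 = 2] the outer -2 inverts by adding 2. So sub: -4*x = 4.
Step 4. [-4*x = 4] divide by the outer -4, so div: x = -1.

Answer: x ∈ {-1}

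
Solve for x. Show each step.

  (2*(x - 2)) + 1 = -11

Step 1. [(2*(x - 2)) + 1 = -11] 1 comes off first (subtract 1), so sub: 2*(x - 2) = -12.
Step 2. [2*(x - 2) = -12] 2·(inner) — divide through by 2 ⇒ div: x - 2 = -6.
Step 3. [x - 2 = -6] add 2: x sits inside (… - 2), so sub: x = -4.

Answer: x ∈ {-4}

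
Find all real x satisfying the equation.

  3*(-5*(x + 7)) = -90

Step 1. [3*(-5*(x + 7)) = -90] divide by the outer 3 ⇒ div: -5*(x + 7) = -30.
Step 2. [-5*(x + 7) = -30] LHS = -5·(…); ÷-5 both sides. So div: x + 7 = 6.
Step 3. [x + 7 = 6] peel the +7: subtract 7 from each side ⇒ sub: x = -1.

Answer: x ∈ {-1}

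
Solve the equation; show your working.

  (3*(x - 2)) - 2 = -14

Step 1. [(3*(x - 2)) - 2 = -14] add 2: x sits inside (… - 2), so sub: 3*(x - 2) = -12.
Step 2. [3*(x - 2) = -12] 3 out front; divide by 3 ⇒ div: x - 2 = -4.
Step 3. [x - 2 = -4] -2 is outermost — add 2 both sides, so sub: x = -2.

Answer: x ∈ {-2}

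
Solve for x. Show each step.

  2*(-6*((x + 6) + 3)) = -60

Step 1. [2*(-6*((x + 6) + 3)) = -60] 2·(inner) — divide through by 2 ⇒ div: -6*((x + 6) + 3) = -30.
Step 2. [-6*((x + 6) + 3) = -30] -6·(inner) — divide through by -6, so div: (x + 6) + 3 = 5.
Step 3. [(x + 6) + 3 = 5] the outer +3 inverts by subtracting 3, so sub: x + 6 = 2.
Step 4. [x + 6 = 2] +6 is outermost — subtract 6 both sides ⇒ sub: x = -4.

Answer: x ∈ {-4}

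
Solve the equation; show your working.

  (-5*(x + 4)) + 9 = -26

Step 1. [(-5*(x + 4)) + 9 = -26] 9 comes off first (subtract 9). So sub: -5*(x + 4) = -35.
Step 2. [-5*(x + 4) = -35] -5 out front; divide by -5 ⇒ div: x + 4 = 7.
Step 3. [x + 4 = 7] subtract 4: x sits inside (… + 4), so sub: x = 3.

Answer: x ∈ {3}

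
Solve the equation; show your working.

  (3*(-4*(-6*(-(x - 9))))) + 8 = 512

Step 1. [(3*(-4*(-6*(-(x - 9))))) + 8 = 512] +8 is outermost — subtract 8 both sides ⇒ sub: 3*(-4*(-6*(-(x - 9)))) = 504.
Step 2. [3*(-4*(-6*(-(x - 9)))) = 504] 3 out front; divide by 3. So div: -4*(-6*(-(x - 9))) = 168.
Step 3. [-4*(-6*(-(x - 9))) = 168] -4 out front; divide by -4. So div: -6*(-(x - 9)) = -42.
Step 4. [-6*(-(x - 9)) = -42] divide by the outer -6, so div: -(x - 9) = 7.
Step 5. [-(x - 9) = 7] flip signs both sides ⇒ neg: x - 9 = -7.
Step 6. [x - 9 = -7] the outer -9 inverts by adding 9, so sub: x = 2.

Answer: x ∈ {2}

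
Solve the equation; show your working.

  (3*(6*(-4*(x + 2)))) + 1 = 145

Step 1. [(3*(6*(-4*(x + 2)))) + 1 = 145] +1 is outermost — subtract 1 both sides ⇒ sub: 3*(6*(-4*(x + 2))) = 144.
Step 2. [3*(6*(-4*(x + 2))) = 144] 3 out front; divide by 3, so div: 6*(-4*(x + 2)) = 48.
Step 3. [6*(-4*(x + 2)) = 48] LHS = 6·(…); ÷6 both sides, so div: -4*(x + 2) = 8.
Step 4. [-4*(x + 2) = 8] LHS = -4·(…); ÷-4 both sides. So div: x + 2 = -2.
Step 5. [x + 2 = -2] 2 comes off first (subtract 2) ⇒ sub: x = -4.

Answer: x ∈ {-4}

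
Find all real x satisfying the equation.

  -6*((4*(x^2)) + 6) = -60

Step 1. [-6*((4*(x^2)) + 6) = -60] LHS = -6·(…); ÷-6 both sides. So div: (4*(x^2)) + 6 = 10.
Step 2. [(4*(x^2)) + 6 = 10] the outer +6 inverts by subtracting 6 ⇒ sub: 4*(x^2) = 4.
Step 3. [4*(x^2) = 4] 4 out front; divide by 4. So div: x^2 = 1.
Step 4. [x^2 = 1] √ both sides: 1 ≥ 0 gives two branches ⇒ sqrt: x = 1 or -1.

Answer: x ∈ {-1, 1}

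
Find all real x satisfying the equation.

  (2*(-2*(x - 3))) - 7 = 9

Step 1. [(2*(-2*(x - 3))) - 7 = 9] -7 is outermost — add 7 both sides ⇒ sub: 2*(-2*(x - 3)) = 16.
Step 2. [2*(-2*(x - 3)) = 16] 2·(inner) — divide through by 2, so div: -2*(x - 3) = 8.
Step 3. [-2*(x - 3) = 8] -2 out front; divide by -2, so div: x - 3 = -4.
Step 4. [x - 3 = -4] peel the -3: add 3 from each side ⇒ sub: x = -1.

Answer: x ∈ {-1}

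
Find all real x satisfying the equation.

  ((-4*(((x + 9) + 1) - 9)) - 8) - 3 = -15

Step 1. [((-4*(((x + 9) + 1) - 9)) - 8) - 3 = -15] add 3: x sits inside (… - 3), so sub: (-4*(((x + 9) + 1) - 9)) - 8 = -12.
Step 2. [(-4*(((x + 9) + 1) - 9)) - 8 = -12] add 8: x sits inside (… - 8). So sub: -4*(((x + 9) + 1) - 9) = -4.
Step 3. [-4*(((x + 9) + 1) - 9) = -4] leading coefficient -4: divide by -4, so div: ((x + 9) + 1) - 9 = 1.
Step 4. [((x + 9) + 1) - 9 = 1] the outer -9 inverts by adding 9, so sub: (x + 9) + 1 = 10.
Step 5. [(x + 9) + 1 = 10] +1 is outermost — subtract 1 both sides, so sub: x + 9 = 9.
Step 6. [x + 9 = 9] 9 comes off first (subtract 9) ⇒ sub: x = 0.

Answer: x ∈ {0}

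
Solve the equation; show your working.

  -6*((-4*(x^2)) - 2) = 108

Step 1. [-6*((-4*(x^2)) - 2) = 108] divide by the outer -6 ⇒ div: (-4*(x^2)) - 2 = -18.
Step 2. [(-4*(x^2)) - 2 = -18] the outer -2 inverts by adding 2 ⇒ sub: -4*(x^2) = -16.
Step 3. [-4*(x^2) = -16] -4 out front; divide by -4, so div: x^2 = 4.
Step 4. [x^2 = 4] √ both sides: 4 ≥ 0 gives two branches, so sqrt: x = 2 or -2.

Answer: x ∈ {-2, 2}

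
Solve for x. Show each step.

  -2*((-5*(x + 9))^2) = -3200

Step 1. [-2*((-5*(x + 9))^2) = -3200] divide by the outer -2 ⇒ div: (-5*(x + 9))^2 = 1600.
Step 2. [(-5*(x + 9))^2 = 1600] 1600 ≥ 0, LHS is (·)² — take ±√. So sqrt: -5*(x + 9) = 40 or -40.
Step 3. [-5*(x + 9) = 40 or -40] -5 out front; divide by -5. So div: x + 9 = -8 or 8.
Step 4. [x + 9 = -8 or 8] peel the +9: subtract 9 from each side ⇒ sub: x = -17 or -1.

Answer: x ∈ {-17, -1}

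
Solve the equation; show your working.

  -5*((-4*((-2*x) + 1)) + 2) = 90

Step 1. [-5*((-4*((-2*x) + 1)) + 2) = 90] -5·(inner) — divide through by -5 ⇒ div: (-4*((-2*x) + 1)) + 2 = -18.
Step 2. [(-4*((-2*x) + 1)) + 2 = -18] subtract 2: x sits inside (… + 2). So sub: -4*((-2*x) + 1) = -20.
Step 3. [-4*((-2*x) + 1) = -20] -4·(inner) — divide through by -4. So div: (-2*x) + 1 = 5.
Step 4. [(-2*x) + 1 = 5] the outer +1 inverts by subtracting 1 ⇒ sub: -2*x = 4.
Step 5. [-2*x = 4] -2·(inner) — divide through by -2, so div: x = -2.

Answer: x ∈ {-2}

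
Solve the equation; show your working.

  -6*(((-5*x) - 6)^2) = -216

Step 1. [-6*(((-5*x) - 6)^2) = -216] -6·(inner) — divide through by -6. So div: ((-5*x) - 6)^2 = 36.
Step 2. [((-5*x) - 6)^2 = 36] √ both sides: 36 ≥ 0 gives two branches ⇒ sqrt: (-5*x) - 6 = 6 or -6.
Step 3. [(-5*x) - 6 = 6 or -6] peel the -6: add 6 from each side ⇒ sub: -5*x = 12 or 0.
Step 4. [-5*x = 12 or 0] -5·(inner) — divide through by -5. So div: x = -12/5 or 0.

Answer: x ∈ {-12/5, 0}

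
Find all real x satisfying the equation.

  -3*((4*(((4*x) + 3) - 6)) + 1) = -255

Step 1. [-3*((4*(((4*x) + 3) - 6)) + 1) = -255] divide by the outer -3 ⇒ div: (4*(((4*x) + 3) - 6)) + 1 = 85.
Step 2. [(4*(((4*x) + 3) - 6)) + 1 = 85] the outer +1 inverts by subtracting 1. So sub: 4*(((4*x) + 3) - 6) = 84.
Step 3. [4*(((4*x) + 3) - 6) = 84] LHS = 4·(…); ÷4 both sides. So div: ((4*x) + 3) - 6 = 21.
Step 4. [((4*x) + 3) - 6 = 21] 6 comes off first (add 6) ⇒ sub: (4*x) + 3 = 27.
Step 5. [(4*x) + 3 = 27] subtract 3: x sits inside (… + 3), so sub: 4*x = 24.
Step 6. [4*x = 24] leading coefficient 4: divide by 4 ⇒ div: x = 6.

Answer: x ∈ {6}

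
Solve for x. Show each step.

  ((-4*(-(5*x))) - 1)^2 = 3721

Step 1. [((-4*(-(5*x))) - 1)^2 = 3721] LHS squared, RHS 3721 ≥ 0: apply √ (±), so sqrt: (-4*(-(5*x))) - 1 = 61 or -61.
Step 2. [(-4*(-(5*x))) - 1 = 61 or -61] 1 comes off first (add 1), so sub: -4*(-(5*x)) = 62 or -60.
Step 3. [-4*(-(5*x)) = 62 or -60] divide by the outer -4 ⇒ div: -(5*x) = -31/2 or 15.
Step 4. [-(5*x) = -31/2 or 15] LHS negated; negate both sides ⇒ neg: 5*x = 31/2 or -15.
Step 5. [5*x = 31/2 or -15] 5 out front; divide by 5 ⇒ div: x = 31/10 or -3.

Answer: x ∈ {-3, 31/10}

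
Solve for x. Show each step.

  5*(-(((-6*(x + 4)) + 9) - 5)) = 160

Step 1. [5*(-(((-6*(x + 4)) + 9) - 5)) = 160] LHS = 5·(…); ÷5 both sides. So div: -(((-6*(x + 4)) + 9) - 5) = 32.
Step 2. [-(((-6*(x + 4)) + 9) - 5) = 32] flip signs both sides ⇒ neg: ((-6*(x + 4)) + 9) - 5 = -32.
Step 3. [((-6*(x + 4)) + 9) - 5 = -32] -5 is outermost — add 5 both sides. So sub: (-6*(x + 4)) + 9 = -27.
Step 4. [(-6*(x + 4)) + 9 = -27] the outer +9 inverts by subtracting 9. So sub: -6*(x + 4) = -36.
Step 5. [-6*(x + 4) = -36] LHS = -6·(…); ÷-6 both sides, so div: x + 4 = 6.
Step 6. [x + 4 = 6] 4 comes off first (subtract 4). So sub: x = 2.

Answer: x ∈ {2}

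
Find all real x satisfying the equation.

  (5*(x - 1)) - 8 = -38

Step 1. [(5*(x - 1)) - 8 = -38] -8 is outermost — add 8 both sides, so sub: 5*(x - 1) = -30.
Step 2. [5*(x - 1) = -30] LHS = 5·(…); ÷5 both sides, so div: x - 1 = -6.
Step 3. [x - 1 = -6] the outer -1 inverts by adding 1. So sub: x = -5.

Answer: x ∈ {-5}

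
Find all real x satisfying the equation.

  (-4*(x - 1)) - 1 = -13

Step 1. [(-4*(x - 1)) - 1 = -13] add 1: x sits inside (… - 1). So sub: -4*(x - 1) = -12.
Step 2. [-4*(x - 1) = -12] LHS = -4·(…); ÷-4 both sides ⇒ div: x - 1 = 3.
Step 3. [x - 1 = 3] add 1: x sits inside (… - 1) ⇒ sub: x = 4.

Answer: x ∈ {4}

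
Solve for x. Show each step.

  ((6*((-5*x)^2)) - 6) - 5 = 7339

Step 1. [((6*((-5*x)^2)) - 6) - 5 = 7339] 5 comes off first (add 5), so sub: (6*((-5*x)^2)) - 6 = 7344.
Step 2. [(6*((-5*x)^2)) - 6 = 7344] 6 divides every term; factor it out. So factor: ((-5*x)^2) - 1 = 1224.
Step 3. [((-5*x)^2) - 1 = 1224] 1 comes off first (add 1), so sub: (-5*x)^2 = 1225.
Step 4. [(-5*x)^2 = 1225] 1225 ≥ 0, LHS is (·)² — take ±√. So sqrt: -5*x = 35 or -35.
Step 5. [-5*x = 35 or -35] -5·(inner) — divide through by -5. So div: x = -7 or 7.

Answer: x ∈ {-7, 7}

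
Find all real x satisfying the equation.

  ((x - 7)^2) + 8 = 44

Step 1. [((x - 7)^2) + 8 = 44] the outer +8 inverts by subtracting 8, so sub: (x - 7)^2 = 36.
Step 2. [(x - 7)^2 = 36] LHS squared, RHS 36 ≥ 0: apply √ (±), so sqrt: x - 7 = 6 or -6.
Step 3. [x - 7 = 6 or -6] the outer -7 inverts by adding 7 ⇒ sub: x = 13 or 1.

Answer: x ∈ {1, 13}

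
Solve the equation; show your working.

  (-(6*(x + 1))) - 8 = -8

Step 1. [(-(6*(x + 1))) - 8 = -8] the outer -8 inverts by adding 8 ⇒ sub: -(6*(x + 1)) = 0.
Step 2. [-(6*(x + 1)) = 0] LHS negated; negate both sides, so neg: 6*(x + 1) = 0.
Step 3. [6*(x + 1) = 0] leading coefficient 6: divide by 6. So div: x + 1 = 0.
Step 4. [x + 1 = 0] peel the +1: subtract 1 from each side ⇒ sub: x = -1.

Answer: x ∈ {-1}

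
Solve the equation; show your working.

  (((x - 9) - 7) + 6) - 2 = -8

Step 1. [(((x - 9) - 7) + 6) - 2 = -8] 2 comes off first (add 2), so sub: ((x - 9) - 7) + 6 = -6.
Step 2. [((x - 9) - 7) + 6 = -6] +6 is outermost — subtract 6 both sides ⇒ sub: (x - 9) - 7 = -12.
Step 3. [(x - 9) - 7 = -12] 7 comes off first (add 7). So sub: x - 9 = -5.
Step 4. [x - 9 = -5] peel the -9: add 9 from each side ⇒ sub: x = 4.

Answer: x ∈ {4}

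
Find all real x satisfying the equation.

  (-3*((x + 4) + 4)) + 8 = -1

Step 1. [(-3*((x + 4) + 4)) + 8 = -1] 8 comes off first (subtract 8). So sub: -3*((x + 4) + 4) = -9.
Step 2. [-3*((x + 4) + 4) = -9] -3·(inner) — divide through by -3 ⇒ div: (x + 4) + 4 = 3.
Step 3. [(x + 4) + 4 = 3] subtract 4: x sits inside (… + 4). So sub: x + 4 = -1.
Step 4. [x + 4 = -1] subtract 4: x sits inside (… + 4). So sub: x = -5.

Answer: x ∈ {-5}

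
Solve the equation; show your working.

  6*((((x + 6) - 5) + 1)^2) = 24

Step 1. [6*((((x + 6) - 5) + 1)^2) = 24] leading coefficient 6: divide by 6. So div: (((x + 6) - 5) + 1)^2 = 4.
Step 2. [(((x + 6) - 5) + 1)^2 = 4] 4 ≥ 0, LHS is (·)² — take ±√. So sqrt: ((x + 6) - 5) + 1 = 2 or -2.
Step 3. [((x + 6) - 5) + 1 = 2 or -2] +1 is outermost — subtract 1 both sides, so sub: (x + 6) - 5 = 1 or -3.
Step 4. [(x + 6) - 5 = 1 or -3] the outer -5 inverts by adding 5, so sub: x + 6 = 6 or 2.
Step 5. [x + 6 = 6 or 2] peel the +6: subtract 6 from each side. So sub: x = 0 or -4.

Answer: x ∈ {-4, 0}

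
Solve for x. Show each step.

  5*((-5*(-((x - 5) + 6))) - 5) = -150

Step 1. [5*((-5*(-((x - 5) + 6))) - 5) = -150] LHS = 5·(…); ÷5 both sides ⇒ div: (-5*(-((x - 5) + 6))) - 5 = -30.
Step 2. [(-5*(-((x - 5) + 6))) - 5 = -30] -5 | LHS and -5 | -30: pull -5 out. So factor: (-((x - 5) + 6)) + 1 = 6.
Step 3. [(-((x - 5) + 6)) + 1 = 6] the outer +1 inverts by subtracting 1, so sub: -((x - 5) + 6) = 5.
Step 4. [-((x - 5) + 6) = 5] LHS negated; negate both sides, so neg: (x - 5) + 6 = -5.
Step 5. [(x - 5) + 6 = -5] peel the +6: subtract 6 from each side, so sub: x - 5 = -11.
Step 6. [x - 5 = -11] add 5: x sits inside (… - 5). So sub: x = -6.

Answer: x ∈ {-6}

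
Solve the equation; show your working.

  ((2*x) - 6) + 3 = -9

Step 1. [((2*x) - 6) + 3 = -9] +3 is outermost — subtract 3 both sides ⇒ sub: (2*x) - 6 = -12.
Step 2. [(2*x) - 6 = -12] add 6: x sits inside (… - 6) ⇒ sub: 2*x = -6.
Step 3. [2*x = -6] LHS = 2·(…); ÷2 both sides, so div: x = -3.

Answer: x ∈ {-3}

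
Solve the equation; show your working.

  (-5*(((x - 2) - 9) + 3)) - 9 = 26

Step 1. [(-5*(((x - 2) - 9) + 3)) - 9 = 26] peel the -9: add 9 from each side, so sub: -5*(((x - 2) - 9) + 3) = 35.
Step 2. [-5*(((x - 2) - 9) + 3) = 35] -5·(inner) — divide through by -5, so div: ((x - 2) - 9) + 3 = -7.
Step 3. [((x - 2) - 9) + 3 = -7] 3 comes off first (subtract 3) ⇒ sub: (x - 2) - 9 = -10.
Step 4. [(x - 2) - 9 = -10] -9 is outermost — add 9 both sides ⇒ sub: x - 2 = -1.
Step 5. [x - 2 = -1] the outer -2 inverts by adding 2, so sub: x = 1.

Answer: x ∈ {1}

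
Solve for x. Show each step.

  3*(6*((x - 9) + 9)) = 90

Step 1. [3*(6*((x - 9) + 9)) = 90] LHS = 3·(…); ÷3 both sides ⇒ div: 6*((x - 9) + 9) = 30.
Step 2. [6*((x - 9) + 9) = 30] LHS = 6·(…); ÷6 both sides, so div: (x - 9) + 9 = 5.
Step 3. [(x - 9) + 9 = 5] the outer +9 inverts by subtracting 9. So sub: x - 9 = -4.
Step 4. [x - 9 = -4] 9 comes off first (add 9) ⇒ sub: x = 5.

Answer: x ∈ {5}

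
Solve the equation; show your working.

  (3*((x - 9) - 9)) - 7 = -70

Step 1. [(3*((x - 9) - 9)) - 7 = -70] peel the -7: add 7 from each side. So sub: 3*((x - 9) - 9) = -63.
Step 2. [3*((x - 9) - 9) = -63] 3·(inner) — divide through by 3, so div: (x - 9) - 9 = -21.
Step 3. [(x - 9) - 9 = -21] peel the -9: add 9 from each side ⇒ sub: x - 9 = -12.
Step 4. [x - 9 = -12] peel the -9: add 9 from each side ⇒ sub: x = -3.

Answer: x ∈ {-3}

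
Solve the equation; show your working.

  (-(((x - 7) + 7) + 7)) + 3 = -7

Step 1. [(-(((x - 7) + 7) + 7)) + 3 = -7] the outer +3 inverts by subtracting 3, so sub: -(((x - 7) + 7) + 7) = -10.
Step 2. [-(((x - 7) + 7) + 7) = -10] leading − — multiply by −1, so neg: ((x - 7) + 7) + 7 = 10.
Step 3. [((x - 7) + 7) + 7 = 10] +7 is outermost — subtract 7 both sides. So sub: (x - 7) + 7 = 3.
Step 4. [(x - 7) + 7 = 3] 7 comes off first (subtract 7). So sub: x - 7 = -4.
Step 5. [x - 7 = -4] -7 is outermost — add 7 both sides. So sub: x = 3.

Answer: x ∈ {3}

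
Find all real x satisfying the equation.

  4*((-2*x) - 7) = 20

Step 1. [4*((-2*x) - 7) = 20] 4·(inner) — divide through by 4, so div: (-2*x) - 7 = 5.
Step 2. [(-2*x) - 7 = 5] the outer -7 inverts by adding 7, so sub: -2*x = 12.
Step 3. [-2*x = 12] -2·(inner) — divide through by -2, so div: x = -6.

Answer: x ∈ {-6}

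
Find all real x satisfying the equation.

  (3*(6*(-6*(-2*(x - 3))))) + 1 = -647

Step 1. [(3*(6*(-6*(-2*(x - 3))))) + 1 = -647] 1 comes off first (subtract 1) ⇒ sub: 3*(6*(-6*(-2*(x - 3)))) = -648.
Step 2. [3*(6*(-6*(-2*(x - 3)))) = -648] LHS = 3·(…); ÷3 both sides ⇒ div: 6*(-6*(-2*(x - 3))) = -216.
Step 3. [6*(-6*(-2*(x - 3))) = -216] 6·(inner) — divide through by 6 ⇒ div: -6*(-2*(x - 3)) = -36.
Step 4. [-6*(-2*(x - 3)) = -36] divide by the outer -6. So div: -2*(x - 3) = 6.
Step 5. [-2*(x - 3) = 6] -2·(inner) — divide through by -2 ⇒ div: x - 3 = -3.
Step 6. [x - 3 = -3] peel the -3: add 3 from each side. So sub: x = 0.

Answer: x ∈ {0}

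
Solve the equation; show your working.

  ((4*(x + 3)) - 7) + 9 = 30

Step 1. [((4*(x + 3)) - 7) + 9 = 30] subtract 9: x sits inside (… + 9), so sub: (4*(x + 3)) - 7 = 21.
Step 2. [(4*(x + 3)) - 7 = 21] -7 is outermost — add 7 both sides, so sub: 4*(x + 3) = 28.
Step 3. [4*(x + 3) = 28] leading coefficient 4: divide by 4 ⇒ div: x + 3 = 7.
Step 4. [x + 3 = 7] +3 is outermost — subtract 3 both sides, so sub: x = 4.

Answer: x ∈ {4}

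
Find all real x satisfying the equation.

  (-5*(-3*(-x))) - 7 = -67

Step 1. [(-5*(-3*(-x))) - 7 = -67] add 7: x sits inside (… - 7) ⇒ sub: -5*(-3*(-x)) = -60.
Step 2. [-5*(-3*(-x)) = -60] -5 out front; divide by -5 ⇒ div: -3*(-x) = 12.
Step 3. [-3*(-x) = 12] divide by the outer -3. So div: -x = -4.
Step 4. [-x = -4] flip signs both sides ⇒ neg: x = 4.

Answer: x ∈ {4}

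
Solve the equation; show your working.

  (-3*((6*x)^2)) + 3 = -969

Step 1. [(-3*((6*x)^2)) + 3 = -969] the outer +3 inverts by subtracting 3. So sub: -3*((6*x)^2) = -972.
Step 2. [-3*((6*x)^2) = -972] divide by the outer -3 ⇒ div: (6*x)^2 = 324.
Step 3. [(6*x)^2 = 324] √ both sides: 324 ≥ 0 gives two branches. So sqrt: 6*x = 18 or -18.
Step 4. [6*x = 18 or -18] divide by the outer 6 ⇒ div: x = 3 or -3.

Answer: x ∈ {-3, 3}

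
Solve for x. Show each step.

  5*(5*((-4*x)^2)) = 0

Step 1. [5*(5*((-4*x)^2)) = 0] divide by the outer 5. So div: 5*((-4*x)^2) = 0.
Step 2. [5*((-4*x)^2) = 0] LHS = 5·(…); ÷5 both sides. So div: (-4*x)^2 = 0.
Step 3. [(-4*x)^2 = 0] LHS squared, RHS 0 ≥ 0: apply √ (±) ⇒ sqrt: -4*x = 0.
Step 4. [-4*x = 0] -4 out front; divide by -4, so div: x = 0.

Answer: x ∈ {0}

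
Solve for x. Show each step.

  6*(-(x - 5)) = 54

Step 1. [6*(-(x - 5)) = 54] leading coefficient 6: divide by 6, so div: -(x - 5) = 9.
Step 2. [-(x - 5) = 9] flip signs both sides ⇒ neg: x - 5 = -9.
Step 3. [x - 5 = -9] peel the -5: add 5 from each side ⇒ sub: x = -4.

Answer: x ∈ {-4}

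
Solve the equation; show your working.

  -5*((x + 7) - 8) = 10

Step 1. [-5*((x + 7) - 8) = 10] leading coefficient -5: divide by -5 ⇒ div: (x + 7) - 8 = -2.
Step 2. [(x + 7) - 8 = -2] peel the -8: add 8 from each side ⇒ sub: x + 7 = 6.
Step 3. [x + 7 = 6] peel the +7: subtract 7 from each side ⇒ sub: x = -1.

Answer: x ∈ {-1}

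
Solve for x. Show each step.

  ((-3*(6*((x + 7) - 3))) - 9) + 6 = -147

Step 1. [((-3*(6*((x + 7) - 3))) - 9) + 6 = -147] 6 comes off first (subtract 6), so sub: (-3*(6*((x + 7) - 3))) - 9 = -153.
Step 2. [(-3*(6*((x + 7) - 3))) - 9 = -153] -3 | LHS and -3 | -153: pull -3 out. So factor: (6*((x + 7) - 3)) + 3 = 51.
Step 3. [(6*((x + 7) - 3)) + 3 = 51] peel the +3: subtract 3 from each side. So sub: 6*((x + 7) - 3) = 48.
Step 4. [6*((x + 7) - 3) = 48] 6 out front; divide by 6 ⇒ div: (x + 7) - 3 = 8.
Step 5. [(x + 7) - 3 = 8] add 3: x sits inside (… - 3) ⇒ sub: x + 7 = 11.
Step 6. [x + 7 = 11] the outer +7 inverts by subtracting 7. So sub: x = 4.

Answer: x ∈ {4}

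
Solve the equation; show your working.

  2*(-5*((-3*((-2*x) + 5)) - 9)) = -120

Step 1. [2*(-5*((-3*((-2*x) + 5)) - 9)) = -120] leading coefficient 2: divide by 2. So div: -5*((-3*((-2*x) + 5)) - 9) = -60.
Step 2. [-5*((-3*((-2*x) + 5)) - 9) = -60] divide by the outer -5, so div: (-3*((-2*x) + 5)) - 9 = 12.
Step 3. [(-3*((-2*x) + 5)) - 9 = 12] peel the -9: add 9 from each side. So sub: -3*((-2*x) + 5) = 21.
Step 4. [-3*((-2*x) + 5) = 21] divide by the outer -3. So div: (-2*x) + 5 = -7.
Step 5. [(-2*x) + 5 = -7] +5 is outermost — subtract 5 both sides, so sub: -2*x = -12.
Step 6. [-2*x = -12] leading coefficient -2: divide by -2 ⇒ div: x = 6.

Answer: x ∈ {6}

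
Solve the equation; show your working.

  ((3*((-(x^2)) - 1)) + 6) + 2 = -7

Step 1. [((3*((-(x^2)) - 1)) + 6) + 2 = -7] the outer +2 inverts by subtracting 2 ⇒ sub: (3*((-(x^2)) - 1)) + 6 = -9.
Step 2. [(3*((-(x^2)) - 1)) + 6 = -9] 3 | LHS and 3 | -9: pull 3 out ⇒ factor: ((-(x^2)) - 1) + 2 = -3.
Step 3. [((-(x^2)) - 1) + 2 = -3] 2 comes off first (subtract 2) ⇒ sub: (-(x^2)) - 1 = -5.
Step 4. [(-(x^2)) - 1 = -5] add 1: x sits inside (… - 1) ⇒ sub: -(x^2) = -4.
Step 5. [-(x^2) = -4] LHS negated; negate both sides. So neg: x^2 = 4.
Step 6. [x^2 = 4] √ both sides: 4 ≥ 0 gives two branches ⇒ sqrt: x = 2 or -2.

Answer: x ∈ {-2, 2}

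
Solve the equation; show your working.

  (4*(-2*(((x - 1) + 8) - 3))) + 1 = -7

Step 1. [(4*(-2*(((x - 1) + 8) - 3))) + 1 = -7] peel the +1: subtract 1 from each side. So sub: 4*(-2*(((x - 1) + 8) - 3)) = -8.
Step 2. [4*(-2*(((x - 1) + 8) - 3)) = -8] leading coefficient 4: divide by 4. So div: -2*(((x - 1) + 8) - 3) = -2.
Step 3. [-2*(((x - 1) + 8) - 3) = -2] -2·(inner) — divide through by -2, so div: ((x - 1) + 8) - 3 = 1.
Step 4. [((x - 1) + 8) - 3 = 1] peel the -3: add 3 from each side ⇒ sub: (x - 1) + 8 = 4.
Step 5. [(x - 1) + 8 = 4] 8 comes off first (subtract 8). So sub: x - 1 = -4.
Step 6. [x - 1 = -4] add 1: x sits inside (… - 1) ⇒ sub: x = -3.

Answer: x ∈ {-3}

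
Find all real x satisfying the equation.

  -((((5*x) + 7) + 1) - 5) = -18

Step 1. [-((((5*x) + 7) + 1) - 5) = -18] flip signs both sides. So neg: (((5*x) + 7) + 1) - 5 = 18.
Step 2. [(((5*x) + 7) + 1) - 5 = 18] the outer -5 inverts by adding 5. So sub: ((5*x) + 7) + 1 = 23.
Step 3. [((5*x) + 7) + 1 = 23] 1 comes off first (subtract 1) ⇒ sub: (5*x) + 7 = 22.
Step 4. [(5*x) + 7 = 22] peel the +7: subtract 7 from each side, so sub: 5*x = 15.
Step 5. [5*x = 15] 5 out front; divide by 5, so div: x = 3.

Answer: x ∈ {3}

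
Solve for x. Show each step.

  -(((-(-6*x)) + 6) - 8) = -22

Step 1. [-(((-(-6*x)) + 6) - 8) = -22] leading − — multiply by −1. So neg: ((-(-6*x)) + 6) - 8 = 22.
Step 2. [((-(-6*x)) + 6) - 8 = 22] the outer -8 inverts by adding 8. So sub: (-(-6*x)) + 6 = 30.
Step 3. [(-(-6*x)) + 6 = 30] +6 is outermost — subtract 6 both sides, so sub: -(-6*x) = 24.
Step 4. [-(-6*x) = 24] leading − — multiply by −1. So neg: -6*x = -24.
Step 5. [-6*x = -24] -6 out front; divide by -6, so div: x = 4.

Answer: x ∈ {4}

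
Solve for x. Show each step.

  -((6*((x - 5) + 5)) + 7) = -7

Step 1. [-((6*((x - 5) + 5)) + 7) = -7] flip signs both sides, so neg: (6*((x - 5) + 5)) + 7 = 7.
Step 2. [(6*((x - 5) + 5)) + 7 = 7] +7 is outermost — subtract 7 both sides, so sub: 6*((x - 5) + 5) = 0.
Step 3. [6*((x - 5) + 5) = 0] LHS = 6·(…); ÷6 both sides, so div: (x - 5) + 5 = 0.
Step 4. [(x - 5) + 5 = 0] 5 comes off first (subtract 5) ⇒ sub: x - 5 = -5.
Step 5. [x - 5 = -5] 5 comes off first (add 5), so sub: x = 0.

Answer: x ∈ {0}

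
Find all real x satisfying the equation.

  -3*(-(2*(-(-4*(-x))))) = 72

Step 1. [-3*(-(2*(-(-4*(-x))))) = 72] leading coefficient -3: divide by -3. So div: -(2*(-(-4*(-x)))) = -24.
Step 2. [-(2*(-(-4*(-x)))) = -24] leading − — multiply by −1, so neg: 2*(-(-4*(-x))) = 24.
Step 3. [2*(-(-4*(-x))) = 24] divide by the outer 2. So div: -(-4*(-x)) = 12.
Step 4. [-(-4*(-x)) = 12] LHS negated; negate both sides ⇒ neg: -4*(-x) = -12.
Step 5. [-4*(-x) = -12] LHS = -4·(…); ÷-4 both sides ⇒ div: -x = 3.
Step 6. [-x = 3] flip signs both sides, so neg: x = -3.

Answer: x ∈ {-3}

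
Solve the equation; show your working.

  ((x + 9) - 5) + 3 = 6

Step 1. [((x + 9) - 5) + 3 = 6] 3 comes off first (subtract 3) ⇒ sub: (x + 9) - 5 = 3.
Step 2. [(x + 9) - 5 = 3] add 5: x sits inside (… - 5). So sub: x + 9 = 8.
Step 3. [x + 9 = 8] the outer +9 inverts by subtracting 9. So sub: x = -1.

Answer: x ∈ {-1}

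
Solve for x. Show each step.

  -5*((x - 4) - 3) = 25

Step 1. [-5*((x - 4) - 3) = 25] LHS = -5·(…); ÷-5 both sides ⇒ div: (x - 4) - 3 = -5.
Step 2. [(x - 4) - 3 = -5] add 3: x sits inside (… - 3), so sub: x - 4 = -2.
Step 3. [x - 4 = -2] peel the -4: add 4 from each side. So sub: x = 2.

Answer: x ∈ {2}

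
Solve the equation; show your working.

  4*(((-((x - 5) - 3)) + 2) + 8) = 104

Step 1. [4*(((-((x - 5) - 3)) + 2) + 8) = 104] divide by the outer 4 ⇒ div: ((-((x - 5) - 3)) + 2) + 8 = 26.
Step 2. [((-((x - 5) - 3)) + 2) + 8 = 26] subtract 8: x sits inside (… + 8). So sub: (-((x - 5) - 3)) + 2 = 18.
Step 3. [(-((x - 5) - 3)) + 2 = 18] +2 is outermost — subtract 2 both sides, so sub: -((x - 5) - 3) = 16.
Step 4. [-((x - 5) - 3) = 16] flip signs both sides, so neg: (x - 5) - 3 = -16.
Step 5. [(x - 5) - 3 = -16] peel the -3: add 3 from each side ⇒ sub: x - 5 = -13.
Step 6. [x - 5 = -13] 5 comes off first (add 5), so sub: x = -8.

Answer: x ∈ {-8}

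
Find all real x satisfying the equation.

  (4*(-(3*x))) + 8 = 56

Step 1. [(4*(-(3*x))) + 8 = 56] the outer +8 inverts by subtracting 8, so sub: 4*(-(3*x)) = 48.
Step 2. [4*(-(3*x)) = 48] 4 out front; divide by 4. So div: -(3*x) = 12.
Step 3. [-(3*x) = 12] LHS negated; negate both sides, so neg: 3*x = -12.
Step 4. [3*x = -12] LHS = 3·(…); ÷3 both sides. So div: x = -4.

Answer: x ∈ {-4}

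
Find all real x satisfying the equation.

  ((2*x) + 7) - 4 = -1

Step 1. [((2*x) + 7) - 4 = -1] the outer -4 inverts by adding 4, so sub: (2*x) + 7 = 3.
Step 2. [(2*x) + 7 = 3] subtract 7: x sits inside (… + 7). So sub: 2*x = -4.
Step 3. [2*x = -4] 2 out front; divide by 2. So div: x = -2.

Answer: x ∈ {-2}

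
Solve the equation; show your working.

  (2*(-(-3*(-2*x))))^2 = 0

Step 1. [(2*(-(-3*(-2*x))))^2 = 0] 0 ≥ 0, LHS is (·)² — take ±√. So sqrt: 2*(-(-3*(-2*x))) = 0.
Step 2. [2*(-(-3*(-2*x))) = 0] 2·(inner) — divide through by 2 ⇒ div: -(-3*(-2*x)) = 0.
Step 3. [-(-3*(-2*x)) = 0] leading − — multiply by −1 ⇒ neg: -3*(-2*x) = 0.
Step 4. [-3*(-2*x) = 0] -3 out front; divide by -3, so div: -2*x = 0.
Step 5. [-2*x = 0] -2 out front; divide by -2, so div: x = 0.

Answer: x ∈ {0}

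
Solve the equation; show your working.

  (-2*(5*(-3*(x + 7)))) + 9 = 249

Step 1. [(-2*(5*(-3*(x + 7)))) + 9 = 249] peel the +9: subtract 9 from each side ⇒ sub: -2*(5*(-3*(x + 7))) = 240.
Step 2. [-2*(5*(-3*(x + 7))) = 240] LHS = -2·(…); ÷-2 both sides, so div: 5*(-3*(x + 7)) = -120.
Step 3. [5*(-3*(x + 7)) = -120] LHS = 5·(…); ÷5 both sides. So div: -3*(x + 7) = -24.
Step 4. [-3*(x + 7) = -24] leading coefficient -3: divide by -3 ⇒ div: x + 7 = 8.
Step 5. [x + 7 = 8] +7 is outermost — subtract 7 both sides ⇒ sub: x = 1.

Answer: x ∈ {1}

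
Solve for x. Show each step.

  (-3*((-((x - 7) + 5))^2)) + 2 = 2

Step 1. [(-3*((-((x - 7) + 5))^2)) + 2 = 2] 2 comes off first (subtract 2) ⇒ sub: -3*((-((x - 7) + 5))^2) = 0.
Step 2. [-3*((-((x - 7) + 5))^2) = 0] leading coefficient -3: divide by -3 ⇒ div: (-((x - 7) + 5))^2 = 0.
Step 3. [(-((x - 7) + 5))^2 = 0] 0 ≥ 0, LHS is (·)² — take ±√, so sqrt: -((x - 7) + 5) = 0.
Step 4. [-((x - 7) + 5) = 0] LHS negated; negate both sides ⇒ neg: (x - 7) + 5 = 0.
Step 5. [(x - 7) + 5 = 0] subtract 5: x sits inside (… + 5), so sub: x - 7 = -5.
Step 6. [x - 7 = -5] add 7: x sits inside (… - 7). So sub: x = 2.

Answer: x ∈ {2}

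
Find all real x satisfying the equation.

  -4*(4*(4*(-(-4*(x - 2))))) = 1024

Step 1. [-4*(4*(4*(-(-4*(x - 2))))) = 1024] -4·(inner) — divide through by -4 ⇒ div: 4*(4*(-(-4*(x - 2)))) = -256.
Step 2. [4*(4*(-(-4*(x - 2)))) = -256] leading coefficient 4: divide by 4. So div: 4*(-(-4*(x - 2))) = -64.
Step 3. [4*(-(-4*(x - 2))) = -64] LHS = 4·(…); ÷4 both sides, so div: -(-4*(x - 2)) = -16.
Step 4. [-(-4*(x - 2)) = -16] flip signs both sides, so neg: -4*(x - 2) = 16.
Step 5. [-4*(x - 2) = 16] -4 out front; divide by -4, so div: x - 2 = -4.
Step 6. [x - 2 = -4] -2 is outermost — add 2 both sides, so sub: x = -2.

Answer: x ∈ {-2}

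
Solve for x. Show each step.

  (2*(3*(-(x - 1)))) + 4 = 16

Step 1. [(2*(3*(-(x - 1)))) + 4 = 16] peel the +4: subtract 4 from each side. So sub: 2*(3*(-(x - 1))) = 12.
Step 2. [2*(3*(-(x - 1))) = 12] 2·(inner) — divide through by 2, so div: 3*(-(x - 1)) = 6.
Step 3. [3*(-(x - 1)) = 6] divide by the outer 3, so div: -(x - 1) = 2.
Step 4. [-(x - 1) = 2] leading − — multiply by −1, so neg: x - 1 = -2.
Step 5. [x - 1 = -2] peel the -1: add 1 from each side, so sub: x = -1.

Answer: x ∈ {-1}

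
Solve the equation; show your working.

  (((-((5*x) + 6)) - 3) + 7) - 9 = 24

Step 1. [(((-((5*x) + 6)) - 3) + 7) - 9 = 24] add 9: x sits inside (… - 9). So sub: ((-((5*x) + 6)) - 3) + 7 = 33.
Step 2. [((-((5*x) + 6)) - 3) + 7 = 33] the outer +7 inverts by subtracting 7. So sub: (-((5*x) + 6)) - 3 = 26.
Step 3. [(-((5*x) + 6)) - 3 = 26] the outer -3 inverts by adding 3 ⇒ sub: -((5*x) + 6) = 29.
Step 4. [-((5*x) + 6) = 29] leading − — multiply by −1 ⇒ neg: (5*x) + 6 = -29.
Step 5. [(5*x) + 6 = -29] the outer +6 inverts by subtracting 6 ⇒ sub: 5*x = -35.
Step 6. [5*x = -35] divide by the outer 5, so div: x = -7.

Answer: x ∈ {-7}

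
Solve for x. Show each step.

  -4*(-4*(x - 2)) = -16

Step 1. [-4*(-4*(x - 2)) = -16] -4·(inner) — divide through by -4, so div: -4*(x - 2) = 4.
Step 2. [-4*(x - 2) = 4] -4·(inner) — divide through by -4 ⇒ div: x - 2 = -1.
Step 3. [x - 2 = -1] the outer -2 inverts by adding 2 ⇒ sub: x = 1.

Answer: x ∈ {1}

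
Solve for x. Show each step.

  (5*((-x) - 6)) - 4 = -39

Step 1. [(5*((-x) - 6)) - 4 = -39] peel the -4: add 4 from each side. So sub: 5*((-x) - 6) = -35.
Step 2. [5*((-x) - 6) = -35] leading coefficient 5: divide by 5, so div: (-x) - 6 = -7.
Step 3. [(-x) - 6 = -7] 6 comes off first (add 6) ⇒ sub: -x = -1.
Step 4. [-x = -1] flip signs both sides, so neg: x = 1.

Answer: x ∈ {1}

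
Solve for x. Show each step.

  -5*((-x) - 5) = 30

Step 1. [-5*((-x) - 5) = 30] -5 out front; divide by -5, so div: (-x) - 5 = -6.
Step 2. [(-x) - 5 = -6] -5 is outermost — add 5 both sides ⇒ sub: -x = -1.
Step 3. [-x = -1] flip signs both sides. So neg: x = 1.

Answer: x ∈ {1}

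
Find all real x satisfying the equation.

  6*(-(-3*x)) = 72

Step 1. [6*(-(-3*x)) = 72] leading coefficient 6: divide by 6 ⇒ div: -(-3*x) = 12.
Step 2. [-(-3*x) = 12] LHS negated; negate both sides. So neg: -3*x = -12.
Step 3. [-3*x = -12] -3·(inner) — divide through by -3. So div: x = 4.

Answer: x ∈ {4}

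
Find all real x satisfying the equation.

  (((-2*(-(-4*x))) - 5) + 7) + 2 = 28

Step 1. [(((-2*(-(-4*x))) - 5) + 7) + 2 = 28] 2 comes off first (subtract 2), so sub: ((-2*(-(-4*x))) - 5) + 7 = 26.
Step 2. [((-2*(-(-4*x))) - 5) + 7 = 26] the outer +7 inverts by subtracting 7. So sub: (-2*(-(-4*x))) - 5 = 19.
Step 3. [(-2*(-(-4*x))) - 5 = 19] -5 is outermost — add 5 both sides, so sub: -2*(-(-4*x)) = 24.
Step 4. [-2*(-(-4*x)) = 24] divide by the outer -2. So div: -(-4*x) = -12.
Step 5. [-(-4*x) = -12] LHS negated; negate both sides. So neg: -4*x = 12.
Step 6. [-4*x = 12] -4 out front; divide by -4, so div: x = -3.

Answer: x ∈ {-3}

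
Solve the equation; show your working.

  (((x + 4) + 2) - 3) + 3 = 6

Step 1. [(((x + 4) + 2) - 3) + 3 = 6] peel the +3: subtract 3 from each side. So sub: ((x + 4) + 2) - 3 = 3.
Step 2. [((x + 4) + 2) - 3 = 3] the outer -3 inverts by adding 3 ⇒ sub: (x + 4) + 2 = 6.
Step 3. [(x + 4) + 2 = 6] peel the +2: subtract 2 from each side, so sub: x + 4 = 4.
Step 4. [x + 4 = 4] 4 comes off first (subtract 4), so sub: x = 0.

Answer: x ∈ {0}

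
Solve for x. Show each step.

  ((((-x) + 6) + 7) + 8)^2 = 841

Step 1. [((((-x) + 6) + 7) + 8)^2 = 841] 841 ≥ 0, LHS is (·)² — take ±√ ⇒ sqrt: (((-x) + 6) + 7) + 8 = 29 or -29.
Step 2. [(((-x) + 6) + 7) + 8 = 29 or -29] the outer +8 inverts by subtracting 8. So sub: ((-x) + 6) + 7 = 21 or -37.
Step 3. [((-x) + 6) + 7 = 21 or -37] the outer +7 inverts by subtracting 7. So sub: (-x) + 6 = 14 or -44.
Step 4. [(-x) + 6 = 14 or -44] the outer +6 inverts by subtracting 6 ⇒ sub: -x = 8 or -50.
Step 5. [-x = 8 or -50] leading − — multiply by −1, so neg: x = -8 or 50.

Answer: x ∈ {-8, 50}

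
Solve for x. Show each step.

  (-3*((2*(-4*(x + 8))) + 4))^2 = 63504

Step 1. [(-3*((2*(-4*(x + 8))) + 4))^2 = 63504] LHS squared, RHS 63504 ≥ 0: apply √ (±), so sqrt: -3*((2*(-4*(x + 8))) + 4) = 252 or -252.
Step 2. [-3*((2*(-4*(x + 8))) + 4) = 252 or -252] -3·(inner) — divide through by -3, so div: (2*(-4*(x + 8))) + 4 = -84 or 84.
Step 3. [(2*(-4*(x + 8))) + 4 = -84 or 84] 2 | LHS and 2 | -84 or 84: pull 2 out ⇒ factor: (-4*(x + 8)) + 2 = -42 or 42.
Step 4. [(-4*(x + 8)) + 2 = -42 or 42] the outer +2 inverts by subtracting 2. So sub: -4*(x + 8) = -44 or 40.
Step 5. [-4*(x + 8) = -44 or 40] LHS = -4·(…); ÷-4 both sides. So div: x + 8 = 11 or -10.
Step 6. [x + 8 = 11 or -10] peel the +8: subtract 8 from each side ⇒ sub: x = 3 or -18.

Answer: x ∈ {-18, 3}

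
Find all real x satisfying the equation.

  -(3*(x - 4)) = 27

Step 1. [-(3*(x - 4)) = 27] LHS negated; negate both sides. So neg: 3*(x - 4) = -27.
Step 2. [3*(x - 4) = -27] divide by the outer 3. So div: x - 4 = -9.
Step 3. [x - 4 = -9] the outer -4 inverts by adding 4. So sub: x = -5.

Answer: x ∈ {-5}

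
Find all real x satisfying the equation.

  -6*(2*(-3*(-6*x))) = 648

Step 1. [-6*(2*(-3*(-6*x))) = 648] -6·(inner) — divide through by -6 ⇒ div: 2*(-3*(-6*x)) = -108.
Step 2. [2*(-3*(-6*x)) = -108] leading coefficient 2: divide by 2. So div: -3*(-6*x) = -54.
Step 3. [-3*(-6*x) = -54] -3 out front; divide by -3. So div: -6*x = 18.
Step 4. [-6*x = 18] leading coefficient -6: divide by -6. So div: x = -3.

Answer: x ∈ {-3}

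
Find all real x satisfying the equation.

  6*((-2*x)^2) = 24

Step 1. [6*((-2*x)^2) = 24] divide by the outer 6. So div: (-2*x)^2 = 4.
Step 2. [(-2*x)^2 = 4] √ both sides: 4 ≥ 0 gives two branches ⇒ sqrt: -2*x = 2 or -2.
Step 3. [-2*x = 2 or -2] LHS = -2·(…); ÷-2 both sides. So div: x = -1 or 1.

Answer: x ∈ {-1, 1}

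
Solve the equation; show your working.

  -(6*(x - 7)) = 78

Step 1. [-(6*(x - 7)) = 78] flip signs both sides, so neg: 6*(x - 7) = -78.
Step 2. [6*(x - 7) = -78] leading coefficient 6: divide by 6 ⇒ div: x - 7 = -13.
Step 3. [x - 7 = -13] the outer -7 inverts by adding 7 ⇒ sub: x = -6.

Answer: x ∈ {-6}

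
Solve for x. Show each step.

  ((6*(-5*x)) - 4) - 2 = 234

Step 1. [((6*(-5*x)) - 4) - 2 = 234] the outer -2 inverts by adding 2. So sub: (6*(-5*x)) - 4 = 236.
Step 2. [(6*(-5*x)) - 4 = 236] the outer -4 inverts by adding 4, so sub: 6*(-5*x) = 240.
Step 3. [6*(-5*x) = 240] divide by the outer 6, so div: -5*x = 40.
Step 4. [-5*x = 40] LHS = -5·(…); ÷-5 both sides ⇒ div: x = -8.

Answer: x ∈ {-8}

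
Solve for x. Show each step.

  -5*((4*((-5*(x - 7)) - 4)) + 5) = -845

Step 1. [-5*((4*((-5*(x - 7)) - 4)) + 5) = -845] divide by the outer -5, so div: (4*((-5*(x - 7)) - 4)) + 5 = 169.
Step 2. [(4*((-5*(x - 7)) - 4)) + 5 = 169] +5 is outermost — subtract 5 both sides ⇒ sub: 4*((-5*(x - 7)) - 4) = 164.
Step 3. [4*((-5*(x - 7)) - 4) = 164] divide by the outer 4. So div: (-5*(x - 7)) - 4 = 41.
Step 4. [(-5*(x - 7)) - 4 = 41] 4 comes off first (add 4) ⇒ sub: -5*(x - 7) = 45.
Step 5. [-5*(x - 7) = 45] leading coefficient -5: divide by -5. So div: x - 7 = -9.
Step 6. [x - 7 = -9] -7 is outermost — add 7 both sides ⇒ sub: x = -2.

Answer: x ∈ {-2}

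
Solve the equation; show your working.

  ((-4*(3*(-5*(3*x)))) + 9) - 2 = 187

Step 1. [((-4*(3*(-5*(3*x)))) + 9) - 2 = 187] 2 comes off first (add 2) ⇒ sub: (-4*(3*(-5*(3*x)))) + 9 = 189.
Step 2. [(-4*(3*(-5*(3*x)))) + 9 = 189] 9 comes off first (subtract 9), so sub: -4*(3*(-5*(3*x))) = 180.
Step 3. [-4*(3*(-5*(3*x))) = 180] LHS = -4·(…); ÷-4 both sides, so div: 3*(-5*(3*x)) = -45.
Step 4. [3*(-5*(3*x)) = -45] LHS = 3·(…); ÷3 both sides. So div: -5*(3*x) = -15.
Step 5. [-5*(3*x) = -15] -5 out front; divide by -5 ⇒ div: 3*x = 3.
Step 6. [3*x = 3] leading coefficient 3: divide by 3 ⇒ div: x = 1.

Answer: x ∈ {1}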